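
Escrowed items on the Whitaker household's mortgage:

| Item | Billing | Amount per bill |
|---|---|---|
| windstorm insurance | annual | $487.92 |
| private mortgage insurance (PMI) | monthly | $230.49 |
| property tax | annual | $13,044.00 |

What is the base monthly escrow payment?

Windstorm insurance: $487.92/yr
Private mortgage insurance (PMI): $230.49 × 12 = $2,765.88/yr
Property tax: $13,044.00/yr
Total per year = $16,297.80
Per month = $16,297.80 / 12 = $1,358.15

$1,358.15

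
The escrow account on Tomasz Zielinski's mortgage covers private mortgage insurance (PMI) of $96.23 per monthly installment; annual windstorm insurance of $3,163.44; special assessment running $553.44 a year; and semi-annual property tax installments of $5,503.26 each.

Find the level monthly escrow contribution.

$1,323.18

Private mortgage insurance (PMI): $96.23 × 12 = $1,154.76
Windstorm insurance: $3,163.44
Special assessment: $553.44
Property tax: $5,503.26 × 2 = $11,006.52
Total per year = $15,878.16
Base monthly escrow = $15,878.16 ÷ 12 = $1,323.18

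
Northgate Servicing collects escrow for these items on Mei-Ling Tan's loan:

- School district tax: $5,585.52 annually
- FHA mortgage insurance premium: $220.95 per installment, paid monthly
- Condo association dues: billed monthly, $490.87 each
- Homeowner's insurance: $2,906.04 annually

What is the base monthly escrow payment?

School district tax: $5,585.52 annually
FHA mortgage insurance premium: $220.95 × 12 = $2,651.40 annually
Condo association dues: $490.87 × 12 = $5,890.44 annually
Homeowner's insurance: $2,906.04 annually
Total annual escrow = $5,585.52 + $2,651.40 + $5,890.44 + $2,906.04 = $17,033.40
Monthly escrow = $17,033.40 ÷ 12 = $1,419.45

$1,419.45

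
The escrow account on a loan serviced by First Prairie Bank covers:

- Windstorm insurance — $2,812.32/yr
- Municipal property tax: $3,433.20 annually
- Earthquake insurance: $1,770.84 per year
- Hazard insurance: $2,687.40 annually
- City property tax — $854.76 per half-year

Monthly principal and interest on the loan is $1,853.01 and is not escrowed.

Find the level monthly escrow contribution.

$1,034.44

Windstorm insurance = $2,812.32
Municipal property tax = $3,433.20
Earthquake insurance = $1,770.84
Hazard insurance = $2,687.40
City property tax = $854.76 × 2 = $1,709.52
Total per year = $2,812.32 + $3,433.20 + $1,770.84 + $2,687.40 + $1,709.52 = $12,413.28
Monthly escrow = $12,413.28 / 12 = $1,034.44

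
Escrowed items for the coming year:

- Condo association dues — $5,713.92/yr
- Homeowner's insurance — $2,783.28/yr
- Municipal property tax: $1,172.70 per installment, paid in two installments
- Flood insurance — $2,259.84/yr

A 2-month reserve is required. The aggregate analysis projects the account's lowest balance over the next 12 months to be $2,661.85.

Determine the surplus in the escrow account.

Condo association dues: $5,713.92 annually
Homeowner's insurance: $2,783.28 annually
Municipal property tax: $1,172.70 × 2 = $2,345.40 annually
Flood insurance: $2,259.84 annually
Combined annual = $5,713.92 + $2,783.28 + $2,345.40 + $2,259.84 = $13,102.44
Base monthly escrow = $13,102.44 / 12 = $1,091.87
Required reserve = 2 × $1,091.87 = $2,183.74
Excess over cushion: $2,661.85 − $2,183.74 = $478.11

$478.11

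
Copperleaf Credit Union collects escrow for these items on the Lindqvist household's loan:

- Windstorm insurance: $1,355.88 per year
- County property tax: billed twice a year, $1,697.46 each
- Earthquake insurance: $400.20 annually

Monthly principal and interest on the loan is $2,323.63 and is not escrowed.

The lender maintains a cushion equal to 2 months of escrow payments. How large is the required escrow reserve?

Windstorm insurance — $1,355.88 annually
County property tax — $1,697.46 × 2 = $3,394.92 annually
Earthquake insurance — $400.20 annually
Yearly total = $5,151.00
Base monthly escrow = $5,151.00 / 12 = $429.25
Required cushion = 2 × $429.25 = $858.50

$858.50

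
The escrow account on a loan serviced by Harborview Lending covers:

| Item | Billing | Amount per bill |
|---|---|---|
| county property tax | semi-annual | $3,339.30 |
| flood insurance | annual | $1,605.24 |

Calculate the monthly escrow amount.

County property tax — $3,339.30 × 2 = $6,678.60 annually
Flood insurance — $1,605.24 annually
Total per year = $8,283.84
Monthly = $8,283.84 / 12 = $690.32

$690.32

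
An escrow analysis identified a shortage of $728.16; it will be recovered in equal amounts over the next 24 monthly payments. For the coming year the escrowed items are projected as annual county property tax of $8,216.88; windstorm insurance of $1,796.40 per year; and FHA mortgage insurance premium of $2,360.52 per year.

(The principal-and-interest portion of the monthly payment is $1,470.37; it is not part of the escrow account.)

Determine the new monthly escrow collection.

$1,061.49

County property tax = $8,216.88 per year
Windstorm insurance = $1,796.40 per year
FHA mortgage insurance premium = $2,360.52 per year
Annual escrow total = $12,373.80
Base monthly escrow = $12,373.80 ÷ 12 = $1,031.15
Monthly shortage recovery: $728.16 / 24 = $30.34
New monthly escrow = $1,031.15 + $30.34 = $1,061.49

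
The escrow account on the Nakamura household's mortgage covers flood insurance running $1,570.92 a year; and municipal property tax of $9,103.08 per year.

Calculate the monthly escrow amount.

$889.50

Flood insurance — $1,570.92 annually
Municipal property tax — $9,103.08 annually
Combined annual = $1,570.92 + $9,103.08 = $10,674.00
Monthly = $10,674.00 ÷ 12 = $889.50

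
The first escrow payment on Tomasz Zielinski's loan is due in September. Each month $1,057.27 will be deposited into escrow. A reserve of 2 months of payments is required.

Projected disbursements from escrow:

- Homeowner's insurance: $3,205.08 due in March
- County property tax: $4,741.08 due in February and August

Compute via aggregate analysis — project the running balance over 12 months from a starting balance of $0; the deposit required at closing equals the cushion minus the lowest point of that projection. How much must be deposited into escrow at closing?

Cushion = 2 × $1,057.27 = $2,114.54
Trial balance (start $0, +$1,057.27 each month, − disbursements):
  Sep: +$1,057.27 → $1,057.27
  Oct: +$1,057.27 → $2,114.54
  Nov: +$1,057.27 → $3,171.81
  Dec: +$1,057.27 → $4,229.08
  Jan: +$1,057.27 → $5,286.35
  Feb: +$1,057.27 − $4,741.08 → $1,602.54
  Mar: +$1,057.27 − $3,205.08 → -$545.27
  Apr: +$1,057.27 → $512.00
  May: +$1,057.27 → $1,569.27
  Jun: +$1,057.27 → $2,626.54
  Jul: +$1,057.27 → $3,683.81
  Aug: +$1,057.27 − $4,741.08 → $0.00
Lowest trial balance = -$545.27 (Mar)
Initial deposit = cushion − low point = $2,114.54 − (-$545.27) = $2,659.81

$2,659.81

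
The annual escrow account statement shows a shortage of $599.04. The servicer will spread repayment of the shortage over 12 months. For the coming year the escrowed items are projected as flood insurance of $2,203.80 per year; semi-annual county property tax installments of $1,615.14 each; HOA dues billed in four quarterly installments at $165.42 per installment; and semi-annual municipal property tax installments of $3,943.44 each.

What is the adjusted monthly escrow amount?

Flood insurance: $2,203.80 annually
County property tax: $1,615.14 × 2 = $3,230.28 annually
HOA dues: $165.42 × 4 = $661.68 annually
Municipal property tax: $3,943.44 × 2 = $7,886.88 annually
Total per year = $13,982.64
Monthly escrow = $13,982.64 / 12 = $1,165.22
Shortage per month = $599.04 / 12 = $49.92
Adjusted monthly = $1,165.22 + $49.92 = $1,215.14

$1,215.14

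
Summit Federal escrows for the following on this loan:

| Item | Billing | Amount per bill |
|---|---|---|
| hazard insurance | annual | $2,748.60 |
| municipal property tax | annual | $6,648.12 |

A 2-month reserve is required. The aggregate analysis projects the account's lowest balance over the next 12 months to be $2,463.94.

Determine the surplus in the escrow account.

$897.82

Hazard insurance: $2,748.60/yr
Municipal property tax: $6,648.12/yr
Combined annual = $9,396.72
Per month = $9,396.72 / 12 = $783.06
Required reserve = 2 × $783.06 = $1,566.12
Excess over cushion: $2,463.94 − $1,566.12 = $897.82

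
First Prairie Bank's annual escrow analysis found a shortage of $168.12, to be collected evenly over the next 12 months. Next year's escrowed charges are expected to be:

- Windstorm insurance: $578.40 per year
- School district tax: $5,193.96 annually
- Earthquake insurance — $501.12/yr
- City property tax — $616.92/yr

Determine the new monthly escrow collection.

$588.21

Windstorm insurance = $578.40 annually
School district tax = $5,193.96 annually
Earthquake insurance = $501.12 annually
City property tax = $616.92 annually
Yearly total = $6,890.40
Per month = $6,890.40 / 12 = $574.20
Shortage spread = $168.12 ÷ 12 = $14.01/mo
Adjusted monthly = $574.20 + $14.01 = $588.21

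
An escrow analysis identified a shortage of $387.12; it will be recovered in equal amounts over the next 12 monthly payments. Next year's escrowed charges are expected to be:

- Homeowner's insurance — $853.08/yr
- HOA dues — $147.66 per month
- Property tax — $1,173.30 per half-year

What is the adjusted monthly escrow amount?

Homeowner's insurance = $853.08 per year
HOA dues = $147.66 × 12 = $1,771.92 per year
Property tax = $1,173.30 × 2 = $2,346.60 per year
Total annual escrow = $4,971.60
Monthly = $4,971.60 ÷ 12 = $414.30
Monthly shortage recovery: $387.12 / 12 = $32.26
Adjusted monthly = $414.30 + $32.26 = $446.56

$446.56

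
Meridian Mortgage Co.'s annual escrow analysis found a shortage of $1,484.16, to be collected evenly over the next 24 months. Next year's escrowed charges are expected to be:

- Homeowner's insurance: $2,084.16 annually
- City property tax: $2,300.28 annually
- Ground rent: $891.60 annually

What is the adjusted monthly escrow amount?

$501.51

Homeowner's insurance: $2,084.16/yr
City property tax: $2,300.28/yr
Ground rent: $891.60/yr
Annual escrow total = $5,276.04
Base monthly escrow = $5,276.04 / 12 = $439.67
Shortage spread = $1,484.16 / 24 = $61.84/mo
New monthly escrow = $439.67 + $61.84 = $501.51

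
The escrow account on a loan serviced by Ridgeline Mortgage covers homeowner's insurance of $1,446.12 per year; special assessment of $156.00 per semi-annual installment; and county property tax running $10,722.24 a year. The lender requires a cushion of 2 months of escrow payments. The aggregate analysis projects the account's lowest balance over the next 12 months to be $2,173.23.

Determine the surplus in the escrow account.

$93.17

Homeowner's insurance — $1,446.12/yr
Special assessment — $156.00 × 2 = $312.00/yr
County property tax — $10,722.24/yr
Total annual escrow = $12,480.36
Monthly = $12,480.36 / 12 = $1,040.03
Required cushion = 2 × $1,040.03 = $2,080.06
Surplus = $2,173.23 − $2,080.06 = $93.17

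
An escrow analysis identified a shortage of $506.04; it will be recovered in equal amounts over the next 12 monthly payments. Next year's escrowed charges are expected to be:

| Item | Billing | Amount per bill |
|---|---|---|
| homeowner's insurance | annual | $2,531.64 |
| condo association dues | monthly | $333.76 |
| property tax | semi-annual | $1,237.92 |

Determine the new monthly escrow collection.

Homeowner's insurance — $2,531.64 annually
Condo association dues — $333.76 × 12 = $4,005.12 annually
Property tax — $1,237.92 × 2 = $2,475.84 annually
Total annual escrow = $2,531.64 + $4,005.12 + $2,475.84 = $9,012.60
Monthly = $9,012.60 / 12 = $751.05
Monthly shortage recovery: $506.04 ÷ 12 = $42.17
Adjusted monthly = $751.05 + $42.17 = $793.22

$793.22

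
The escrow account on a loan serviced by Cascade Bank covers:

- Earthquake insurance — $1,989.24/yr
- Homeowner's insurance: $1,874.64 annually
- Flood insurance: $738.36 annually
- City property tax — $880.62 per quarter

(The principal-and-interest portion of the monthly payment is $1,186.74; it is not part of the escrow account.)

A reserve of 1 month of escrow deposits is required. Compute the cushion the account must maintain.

Earthquake insurance — $1,989.24/yr
Homeowner's insurance — $1,874.64/yr
Flood insurance — $738.36/yr
City property tax — $880.62 × 4 = $3,522.48/yr
Total annual escrow = $1,989.24 + $1,874.64 + $738.36 + $3,522.48 = $8,124.72
Base monthly escrow = $8,124.72 ÷ 12 = $677.06
Cushion = 1 × $677.06 = $677.06

$677.06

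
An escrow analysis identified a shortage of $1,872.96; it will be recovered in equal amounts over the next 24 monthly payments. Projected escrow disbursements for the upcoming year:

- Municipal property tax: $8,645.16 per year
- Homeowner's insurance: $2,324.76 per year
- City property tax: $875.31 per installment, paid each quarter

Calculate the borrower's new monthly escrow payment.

Municipal property tax = $8,645.16 annually
Homeowner's insurance = $2,324.76 annually
City property tax = $875.31 × 4 = $3,501.24 annually
Total annual escrow = $8,645.16 + $2,324.76 + $3,501.24 = $14,471.16
Monthly escrow = $14,471.16 ÷ 12 = $1,205.93
Shortage spread = $1,872.96 / 24 = $78.04/mo
New monthly escrow = $1,205.93 + $78.04 = $1,283.97

$1,283.97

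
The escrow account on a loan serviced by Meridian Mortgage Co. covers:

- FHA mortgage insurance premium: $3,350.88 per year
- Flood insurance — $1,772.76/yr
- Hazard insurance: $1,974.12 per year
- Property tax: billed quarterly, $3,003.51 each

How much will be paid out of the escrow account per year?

$19,111.80

FHA mortgage insurance premium: $3,350.88
Flood insurance: $1,772.76
Hazard insurance: $1,974.12
Property tax: $3,003.51 × 4 = $12,014.04
Combined annual = $19,111.80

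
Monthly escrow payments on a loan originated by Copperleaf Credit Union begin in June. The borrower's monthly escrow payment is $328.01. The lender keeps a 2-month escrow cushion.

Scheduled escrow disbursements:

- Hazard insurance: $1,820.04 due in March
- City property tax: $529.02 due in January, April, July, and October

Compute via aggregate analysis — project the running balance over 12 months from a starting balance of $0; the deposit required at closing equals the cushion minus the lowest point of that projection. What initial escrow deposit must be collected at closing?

$984.03

Cushion = 2 × $328.01 = $656.02
Trial balance (start $0, +$328.01 each month, − disbursements):
  Jun: +$328.01 → $328.01
  Jul: +$328.01 − $529.02 → $127.00
  Aug: +$328.01 → $455.01
  Sep: +$328.01 → $783.02
  Oct: +$328.01 − $529.02 → $582.01
  Nov: +$328.01 → $910.02
  Dec: +$328.01 → $1,238.03
  Jan: +$328.01 − $529.02 → $1,037.02
  Feb: +$328.01 → $1,365.03
  Mar: +$328.01 − $1,820.04 → -$127.00
  Apr: +$328.01 − $529.02 → -$328.01
  May: +$328.01 → $0.00
Lowest trial balance = -$328.01 (Apr)
Initial deposit = cushion − low point = $656.02 − (-$328.01) = $984.03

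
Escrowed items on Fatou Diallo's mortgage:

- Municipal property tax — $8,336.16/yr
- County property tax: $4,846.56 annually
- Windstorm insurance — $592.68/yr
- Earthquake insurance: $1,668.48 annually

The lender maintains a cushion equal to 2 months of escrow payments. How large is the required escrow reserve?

Municipal property tax — $8,336.16
County property tax — $4,846.56
Windstorm insurance — $592.68
Earthquake insurance — $1,668.48
Total annual escrow = $15,443.88
Base monthly escrow = $15,443.88 ÷ 12 = $1,286.99
Cushion = 2 × $1,286.99 = $2,573.98

$2,573.98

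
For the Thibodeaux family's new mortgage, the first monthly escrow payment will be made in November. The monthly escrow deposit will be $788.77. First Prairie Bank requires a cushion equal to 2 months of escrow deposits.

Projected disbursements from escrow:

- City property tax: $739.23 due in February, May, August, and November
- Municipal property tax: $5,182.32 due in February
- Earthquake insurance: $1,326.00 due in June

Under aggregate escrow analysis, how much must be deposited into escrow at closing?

$5,083.24

Cushion = 2 × $788.77 = $1,577.54
Trial balance (start $0, +$788.77 each month, − disbursements):
  Nov: +$788.77 − $739.23 → $49.54
  Dec: +$788.77 → $838.31
  Jan: +$788.77 → $1,627.08
  Feb: +$788.77 − $5,921.55 → -$3,505.70
  Mar: +$788.77 → -$2,716.93
  Apr: +$788.77 → -$1,928.16
  May: +$788.77 − $739.23 → -$1,878.62
  Jun: +$788.77 − $1,326.00 → -$2,415.85
  Jul: +$788.77 → -$1,627.08
  Aug: +$788.77 − $739.23 → -$1,577.54
  Sep: +$788.77 → -$788.77
  Oct: +$788.77 → $0.00
Lowest trial balance = -$3,505.70 (Feb)
Initial deposit = cushion − low point = $1,577.54 − (-$3,505.70) = $5,083.24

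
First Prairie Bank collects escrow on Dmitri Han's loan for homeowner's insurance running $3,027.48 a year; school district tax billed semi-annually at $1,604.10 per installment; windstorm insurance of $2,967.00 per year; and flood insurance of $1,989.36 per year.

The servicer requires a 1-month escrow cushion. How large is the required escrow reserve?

$932.67

Homeowner's insurance = $3,027.48 annually
School district tax = $1,604.10 × 2 = $3,208.20 annually
Windstorm insurance = $2,967.00 annually
Flood insurance = $1,989.36 annually
Total per year = $11,192.04
Base monthly escrow = $11,192.04 / 12 = $932.67
Required cushion = 1 × $932.67 = $932.67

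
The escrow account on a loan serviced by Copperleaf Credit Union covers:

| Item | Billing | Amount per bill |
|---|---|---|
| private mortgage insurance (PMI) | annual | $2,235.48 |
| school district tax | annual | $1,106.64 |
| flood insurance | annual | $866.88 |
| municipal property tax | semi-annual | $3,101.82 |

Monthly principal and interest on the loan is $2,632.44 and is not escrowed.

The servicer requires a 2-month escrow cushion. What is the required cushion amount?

Private mortgage insurance (PMI): $2,235.48
School district tax: $1,106.64
Flood insurance: $866.88
Municipal property tax: $3,101.82 × 2 = $6,203.64
Total per year = $10,412.64
Base monthly escrow = $10,412.64 / 12 = $867.72
Reserve = 2 × $867.72 = $1,735.44

$1,735.44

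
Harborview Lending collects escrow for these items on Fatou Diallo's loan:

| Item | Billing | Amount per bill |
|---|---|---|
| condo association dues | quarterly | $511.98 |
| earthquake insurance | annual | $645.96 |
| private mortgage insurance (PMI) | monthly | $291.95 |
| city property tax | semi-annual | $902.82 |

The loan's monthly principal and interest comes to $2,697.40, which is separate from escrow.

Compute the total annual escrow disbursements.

$8,002.92

Condo association dues: $511.98 × 4 = $2,047.92
Earthquake insurance: $645.96
Private mortgage insurance (PMI): $291.95 × 12 = $3,503.40
City property tax: $902.82 × 2 = $1,805.64
Total annual escrow = $2,047.92 + $645.96 + $3,503.40 + $1,805.64 = $8,002.92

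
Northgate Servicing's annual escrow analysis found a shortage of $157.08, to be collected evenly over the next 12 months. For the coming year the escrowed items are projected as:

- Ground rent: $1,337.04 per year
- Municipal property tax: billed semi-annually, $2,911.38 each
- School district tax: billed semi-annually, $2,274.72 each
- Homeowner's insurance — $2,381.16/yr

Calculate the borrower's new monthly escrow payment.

$1,187.29

Ground rent = $1,337.04/yr
Municipal property tax = $2,911.38 × 2 = $5,822.76/yr
School district tax = $2,274.72 × 2 = $4,549.44/yr
Homeowner's insurance = $2,381.16/yr
Total per year = $1,337.04 + $5,822.76 + $4,549.44 + $2,381.16 = $14,090.40
Per month = $14,090.40 / 12 = $1,174.20
Shortage spread = $157.08 / 12 = $13.09/mo
Adjusted monthly = $1,174.20 + $13.09 = $1,187.29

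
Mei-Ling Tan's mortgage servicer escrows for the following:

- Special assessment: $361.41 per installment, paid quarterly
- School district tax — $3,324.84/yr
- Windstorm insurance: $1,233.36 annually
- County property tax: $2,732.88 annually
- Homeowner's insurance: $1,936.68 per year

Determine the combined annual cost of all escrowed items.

$10,673.40

Special assessment — $361.41 × 4 = $1,445.64
School district tax — $3,324.84
Windstorm insurance — $1,233.36
County property tax — $2,732.88
Homeowner's insurance — $1,936.68
Total annual escrow = $1,445.64 + $3,324.84 + $1,233.36 + $2,732.88 + $1,936.68 = $10,673.40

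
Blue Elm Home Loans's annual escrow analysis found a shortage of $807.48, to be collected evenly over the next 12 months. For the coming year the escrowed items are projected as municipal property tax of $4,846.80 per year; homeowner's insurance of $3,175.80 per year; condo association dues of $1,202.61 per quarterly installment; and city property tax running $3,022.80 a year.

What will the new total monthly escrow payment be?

Municipal property tax — $4,846.80 per year
Homeowner's insurance — $3,175.80 per year
Condo association dues — $1,202.61 × 4 = $4,810.44 per year
City property tax — $3,022.80 per year
Annual escrow total = $4,846.80 + $3,175.80 + $4,810.44 + $3,022.80 = $15,855.84
Per month = $15,855.84 / 12 = $1,321.32
Shortage per month = $807.48 ÷ 12 = $67.29
New monthly escrow = $1,321.32 + $67.29 = $1,388.61

$1,388.61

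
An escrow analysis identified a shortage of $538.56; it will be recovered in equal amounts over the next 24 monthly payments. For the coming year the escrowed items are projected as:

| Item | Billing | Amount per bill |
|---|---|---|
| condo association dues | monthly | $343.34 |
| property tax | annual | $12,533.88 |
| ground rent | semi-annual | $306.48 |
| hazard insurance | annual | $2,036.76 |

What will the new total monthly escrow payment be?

$1,631.08

Condo association dues: $343.34 × 12 = $4,120.08 per year
Property tax: $12,533.88 per year
Ground rent: $306.48 × 2 = $612.96 per year
Hazard insurance: $2,036.76 per year
Yearly total = $19,303.68
Per month = $19,303.68 ÷ 12 = $1,608.64
Shortage per month = $538.56 ÷ 24 = $22.44
New monthly escrow = $1,608.64 + $22.44 = $1,631.08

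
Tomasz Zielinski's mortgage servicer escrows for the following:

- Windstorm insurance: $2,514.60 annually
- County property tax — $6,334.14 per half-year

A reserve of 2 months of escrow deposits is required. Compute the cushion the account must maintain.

$2,530.48

Windstorm insurance — $2,514.60
County property tax — $6,334.14 × 2 = $12,668.28
Total annual escrow = $15,182.88
Monthly escrow = $15,182.88 ÷ 12 = $1,265.24
Required cushion = 2 × $1,265.24 = $2,530.48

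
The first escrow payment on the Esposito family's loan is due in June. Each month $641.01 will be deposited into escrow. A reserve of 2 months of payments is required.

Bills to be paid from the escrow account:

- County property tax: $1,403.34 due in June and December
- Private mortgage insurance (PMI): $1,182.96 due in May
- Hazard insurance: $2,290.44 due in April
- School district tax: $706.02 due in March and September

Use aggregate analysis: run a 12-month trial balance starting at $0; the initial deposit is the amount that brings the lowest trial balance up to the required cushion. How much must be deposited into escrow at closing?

$2,044.35

Cushion = 2 × $641.01 = $1,282.02
Trial balance (start $0, +$641.01 each month, − disbursements):
  Jun: +$641.01 − $1,403.34 → -$762.33
  Jul: +$641.01 → -$121.32
  Aug: +$641.01 → $519.69
  Sep: +$641.01 − $706.02 → $454.68
  Oct: +$641.01 → $1,095.69
  Nov: +$641.01 → $1,736.70
  Dec: +$641.01 − $1,403.34 → $974.37
  Jan: +$641.01 → $1,615.38
  Feb: +$641.01 → $2,256.39
  Mar: +$641.01 − $706.02 → $2,191.38
  Apr: +$641.01 − $2,290.44 → $541.95
  May: +$641.01 − $1,182.96 → $0.00
Lowest trial balance = -$762.33 (Jun)
Initial deposit = cushion − low point = $1,282.02 − (-$762.33) = $2,044.35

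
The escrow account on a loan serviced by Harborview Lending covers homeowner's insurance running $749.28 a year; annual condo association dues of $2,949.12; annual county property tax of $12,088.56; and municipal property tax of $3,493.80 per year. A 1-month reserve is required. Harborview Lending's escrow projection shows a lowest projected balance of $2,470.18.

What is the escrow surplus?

Homeowner's insurance: $749.28 annually
Condo association dues: $2,949.12 annually
County property tax: $12,088.56 annually
Municipal property tax: $3,493.80 annually
Total annual escrow = $749.28 + $2,949.12 + $12,088.56 + $3,493.80 = $19,280.76
Per month = $19,280.76 ÷ 12 = $1,606.73
Required reserve = 1 × $1,606.73 = $1,606.73
Surplus = $2,470.18 − $1,606.73 = $863.45

$863.45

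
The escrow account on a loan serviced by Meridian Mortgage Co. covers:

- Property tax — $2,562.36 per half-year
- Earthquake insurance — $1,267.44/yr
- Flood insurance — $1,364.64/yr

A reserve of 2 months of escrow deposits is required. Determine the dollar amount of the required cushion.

Property tax — $2,562.36 × 2 = $5,124.72 annually
Earthquake insurance — $1,267.44 annually
Flood insurance — $1,364.64 annually
Total per year = $7,756.80
Monthly = $7,756.80 / 12 = $646.40
Reserve = 2 × $646.40 = $1,292.80

$1,292.80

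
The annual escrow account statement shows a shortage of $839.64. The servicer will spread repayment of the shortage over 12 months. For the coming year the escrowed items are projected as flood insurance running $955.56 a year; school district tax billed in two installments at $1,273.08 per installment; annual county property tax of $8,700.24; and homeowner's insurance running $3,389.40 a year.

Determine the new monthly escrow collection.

$1,369.25

Flood insurance: $955.56/yr
School district tax: $1,273.08 × 2 = $2,546.16/yr
County property tax: $8,700.24/yr
Homeowner's insurance: $3,389.40/yr
Annual escrow total = $955.56 + $2,546.16 + $8,700.24 + $3,389.40 = $15,591.36
Monthly escrow = $15,591.36 / 12 = $1,299.28
Shortage spread = $839.64 ÷ 12 = $69.97/mo
New monthly escrow = $1,299.28 + $69.97 = $1,369.25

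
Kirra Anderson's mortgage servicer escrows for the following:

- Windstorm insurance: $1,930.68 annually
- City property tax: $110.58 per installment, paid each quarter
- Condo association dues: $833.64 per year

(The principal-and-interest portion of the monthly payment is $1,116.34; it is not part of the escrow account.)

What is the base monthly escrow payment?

Windstorm insurance — $1,930.68 annually
City property tax — $110.58 × 4 = $442.32 annually
Condo association dues — $833.64 annually
Combined annual = $3,206.64
Base monthly escrow = $3,206.64 / 12 = $267.22

$267.22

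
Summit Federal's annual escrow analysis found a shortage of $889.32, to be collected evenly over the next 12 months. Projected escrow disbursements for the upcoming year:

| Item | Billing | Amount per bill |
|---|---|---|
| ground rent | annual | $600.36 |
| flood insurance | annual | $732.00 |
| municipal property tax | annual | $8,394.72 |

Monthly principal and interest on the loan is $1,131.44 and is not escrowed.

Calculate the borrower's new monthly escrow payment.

Ground rent: $600.36
Flood insurance: $732.00
Municipal property tax: $8,394.72
Total annual escrow = $600.36 + $732.00 + $8,394.72 = $9,727.08
Monthly = $9,727.08 ÷ 12 = $810.59
Shortage spread = $889.32 ÷ 12 = $74.11/mo
New monthly escrow = $810.59 + $74.11 = $884.70

$884.70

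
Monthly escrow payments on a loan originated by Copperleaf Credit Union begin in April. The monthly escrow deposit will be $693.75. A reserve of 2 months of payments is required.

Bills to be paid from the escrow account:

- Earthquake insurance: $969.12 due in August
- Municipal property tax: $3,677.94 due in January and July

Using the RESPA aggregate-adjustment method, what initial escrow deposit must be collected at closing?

$2,775.00

Cushion = 2 × $693.75 = $1,387.50
Trial balance (start $0, +$693.75 each month, − disbursements):
  Apr: +$693.75 → $693.75
  May: +$693.75 → $1,387.50
  Jun: +$693.75 → $2,081.25
  Jul: +$693.75 − $3,677.94 → -$902.94
  Aug: +$693.75 − $969.12 → -$1,178.31
  Sep: +$693.75 → -$484.56
  Oct: +$693.75 → $209.19
  Nov: +$693.75 → $902.94
  Dec: +$693.75 → $1,596.69
  Jan: +$693.75 − $3,677.94 → -$1,387.50
  Feb: +$693.75 → -$693.75
  Mar: +$693.75 → $0.00
Lowest trial balance = -$1,387.50 (Jan)
Initial deposit = cushion − low point = $1,387.50 − (-$1,387.50) = $2,775.00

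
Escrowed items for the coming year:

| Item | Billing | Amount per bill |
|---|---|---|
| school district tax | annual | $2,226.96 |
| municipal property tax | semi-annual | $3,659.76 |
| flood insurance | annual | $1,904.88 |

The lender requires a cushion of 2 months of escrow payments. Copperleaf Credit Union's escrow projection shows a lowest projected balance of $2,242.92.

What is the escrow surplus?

School district tax = $2,226.96
Municipal property tax = $3,659.76 × 2 = $7,319.52
Flood insurance = $1,904.88
Annual escrow total = $2,226.96 + $7,319.52 + $1,904.88 = $11,451.36
Base monthly escrow = $11,451.36 / 12 = $954.28
Cushion = 2 × $954.28 = $1,908.56
Surplus = $2,242.92 − $1,908.56 = $334.36

$334.36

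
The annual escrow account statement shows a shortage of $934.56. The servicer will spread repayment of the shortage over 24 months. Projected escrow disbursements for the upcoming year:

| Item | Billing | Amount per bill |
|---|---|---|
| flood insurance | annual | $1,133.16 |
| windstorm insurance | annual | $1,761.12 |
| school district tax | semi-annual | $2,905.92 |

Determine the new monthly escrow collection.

Flood insurance — $1,133.16 per year
Windstorm insurance — $1,761.12 per year
School district tax — $2,905.92 × 2 = $5,811.84 per year
Total per year = $8,706.12
Monthly escrow = $8,706.12 ÷ 12 = $725.51
Shortage per month = $934.56 / 24 = $38.94
New monthly escrow = $725.51 + $38.94 = $764.45

$764.45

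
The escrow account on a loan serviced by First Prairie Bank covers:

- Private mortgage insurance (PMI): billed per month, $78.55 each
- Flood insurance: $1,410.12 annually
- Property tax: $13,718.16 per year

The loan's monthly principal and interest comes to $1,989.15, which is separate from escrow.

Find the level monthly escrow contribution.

$1,339.24

Private mortgage insurance (PMI) = $78.55 × 12 = $942.60
Flood insurance = $1,410.12
Property tax = $13,718.16
Yearly total = $942.60 + $1,410.12 + $13,718.16 = $16,070.88
Per month = $16,070.88 / 12 = $1,339.24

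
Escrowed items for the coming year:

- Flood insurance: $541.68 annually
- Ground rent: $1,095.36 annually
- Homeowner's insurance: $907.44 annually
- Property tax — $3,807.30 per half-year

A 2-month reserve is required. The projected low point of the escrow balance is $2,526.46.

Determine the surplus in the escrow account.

Flood insurance — $541.68 annually
Ground rent — $1,095.36 annually
Homeowner's insurance — $907.44 annually
Property tax — $3,807.30 × 2 = $7,614.60 annually
Total per year = $541.68 + $1,095.36 + $907.44 + $7,614.60 = $10,159.08
Base monthly escrow = $10,159.08 / 12 = $846.59
Required reserve = 2 × $846.59 = $1,693.18
Excess over cushion: $2,526.46 − $1,693.18 = $833.28

$833.28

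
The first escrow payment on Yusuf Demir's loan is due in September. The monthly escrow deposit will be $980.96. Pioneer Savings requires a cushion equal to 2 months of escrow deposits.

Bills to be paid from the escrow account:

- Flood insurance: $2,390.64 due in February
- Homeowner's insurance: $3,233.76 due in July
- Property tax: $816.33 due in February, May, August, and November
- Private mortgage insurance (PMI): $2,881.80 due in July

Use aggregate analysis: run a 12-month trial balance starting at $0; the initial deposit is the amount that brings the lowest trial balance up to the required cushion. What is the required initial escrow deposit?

Cushion = 2 × $980.96 = $1,961.92
Trial balance (start $0, +$980.96 each month, − disbursements):
  Sep: +$980.96 → $980.96
  Oct: +$980.96 → $1,961.92
  Nov: +$980.96 − $816.33 → $2,126.55
  Dec: +$980.96 → $3,107.51
  Jan: +$980.96 → $4,088.47
  Feb: +$980.96 − $3,206.97 → $1,862.46
  Mar: +$980.96 → $2,843.42
  Apr: +$980.96 → $3,824.38
  May: +$980.96 − $816.33 → $3,989.01
  Jun: +$980.96 → $4,969.97
  Jul: +$980.96 − $6,115.56 → -$164.63
  Aug: +$980.96 − $816.33 → $0.00
Lowest trial balance = -$164.63 (Jul)
Initial deposit = cushion − low point = $1,961.92 − (-$164.63) = $2,126.55

$2,126.55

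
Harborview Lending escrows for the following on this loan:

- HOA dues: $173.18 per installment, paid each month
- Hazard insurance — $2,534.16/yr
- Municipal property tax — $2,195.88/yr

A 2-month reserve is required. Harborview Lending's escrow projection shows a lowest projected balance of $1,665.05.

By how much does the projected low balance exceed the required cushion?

$530.35

HOA dues: $173.18 × 12 = $2,078.16 per year
Hazard insurance: $2,534.16 per year
Municipal property tax: $2,195.88 per year
Combined annual = $2,078.16 + $2,534.16 + $2,195.88 = $6,808.20
Monthly = $6,808.20 / 12 = $567.35
Cushion = 2 × $567.35 = $1,134.70
Surplus = $1,665.05 − $1,134.70 = $530.35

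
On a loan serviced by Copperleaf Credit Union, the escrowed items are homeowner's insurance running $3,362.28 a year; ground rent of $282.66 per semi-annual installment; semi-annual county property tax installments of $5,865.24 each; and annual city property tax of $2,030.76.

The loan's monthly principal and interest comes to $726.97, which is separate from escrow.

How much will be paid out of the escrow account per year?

$17,688.84

Homeowner's insurance = $3,362.28 annually
Ground rent = $282.66 × 2 = $565.32 annually
County property tax = $5,865.24 × 2 = $11,730.48 annually
City property tax = $2,030.76 annually
Yearly total = $3,362.28 + $565.32 + $11,730.48 + $2,030.76 = $17,688.84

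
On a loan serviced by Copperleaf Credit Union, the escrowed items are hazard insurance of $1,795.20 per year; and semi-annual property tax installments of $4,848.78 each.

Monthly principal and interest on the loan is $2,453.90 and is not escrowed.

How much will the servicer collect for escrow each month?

Hazard insurance: $1,795.20 per year
Property tax: $4,848.78 × 2 = $9,697.56 per year
Yearly total = $1,795.20 + $9,697.56 = $11,492.76
Base monthly escrow = $11,492.76 / 12 = $957.73

$957.73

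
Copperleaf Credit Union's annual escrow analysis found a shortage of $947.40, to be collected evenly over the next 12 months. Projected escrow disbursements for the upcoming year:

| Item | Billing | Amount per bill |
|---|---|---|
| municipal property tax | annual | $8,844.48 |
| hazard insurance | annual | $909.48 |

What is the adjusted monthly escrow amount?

Municipal property tax: $8,844.48 per year
Hazard insurance: $909.48 per year
Yearly total = $9,753.96
Base monthly escrow = $9,753.96 / 12 = $812.83
Shortage per month = $947.40 / 12 = $78.95
Adjusted monthly = $812.83 + $78.95 = $891.78

$891.78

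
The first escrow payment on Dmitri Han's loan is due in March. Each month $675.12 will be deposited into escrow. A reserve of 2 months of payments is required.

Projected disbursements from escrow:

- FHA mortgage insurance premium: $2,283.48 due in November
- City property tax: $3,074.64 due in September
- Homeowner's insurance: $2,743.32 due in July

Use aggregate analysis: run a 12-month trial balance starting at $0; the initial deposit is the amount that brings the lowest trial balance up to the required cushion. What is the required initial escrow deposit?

$3,375.60

Cushion = 2 × $675.12 = $1,350.24
Trial balance (start $0, +$675.12 each month, − disbursements):
  Mar: +$675.12 → $675.12
  Apr: +$675.12 → $1,350.24
  May: +$675.12 → $2,025.36
  Jun: +$675.12 → $2,700.48
  Jul: +$675.12 − $2,743.32 → $632.28
  Aug: +$675.12 → $1,307.40
  Sep: +$675.12 − $3,074.64 → -$1,092.12
  Oct: +$675.12 → -$417.00
  Nov: +$675.12 − $2,283.48 → -$2,025.36
  Dec: +$675.12 → -$1,350.24
  Jan: +$675.12 → -$675.12
  Feb: +$675.12 → $0.00
Lowest trial balance = -$2,025.36 (Nov)
Initial deposit = cushion − low point = $1,350.24 − (-$2,025.36) = $3,375.60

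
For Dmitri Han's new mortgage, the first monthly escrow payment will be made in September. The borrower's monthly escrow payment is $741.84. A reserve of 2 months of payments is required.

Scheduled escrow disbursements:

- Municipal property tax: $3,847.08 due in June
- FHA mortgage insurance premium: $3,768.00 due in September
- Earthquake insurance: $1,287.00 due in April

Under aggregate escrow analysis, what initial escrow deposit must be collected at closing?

Cushion = 2 × $741.84 = $1,483.68
Trial balance (start $0, +$741.84 each month, − disbursements):
  Sep: +$741.84 − $3,768.00 → -$3,026.16
  Oct: +$741.84 → -$2,284.32
  Nov: +$741.84 → -$1,542.48
  Dec: +$741.84 → -$800.64
  Jan: +$741.84 → -$58.80
  Feb: +$741.84 → $683.04
  Mar: +$741.84 → $1,424.88
  Apr: +$741.84 − $1,287.00 → $879.72
  May: +$741.84 → $1,621.56
  Jun: +$741.84 − $3,847.08 → -$1,483.68
  Jul: +$741.84 → -$741.84
  Aug: +$741.84 → $0.00
Lowest trial balance = -$3,026.16 (Sep)
Initial deposit = cushion − low point = $1,483.68 − (-$3,026.16) = $4,509.84

$4,509.84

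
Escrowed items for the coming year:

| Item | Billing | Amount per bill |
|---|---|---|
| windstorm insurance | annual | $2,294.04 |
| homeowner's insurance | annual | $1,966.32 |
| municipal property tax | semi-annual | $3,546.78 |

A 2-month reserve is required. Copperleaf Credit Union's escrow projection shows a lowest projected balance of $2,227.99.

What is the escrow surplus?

$335.67

Windstorm insurance — $2,294.04
Homeowner's insurance — $1,966.32
Municipal property tax — $3,546.78 × 2 = $7,093.56
Yearly total = $11,353.92
Monthly = $11,353.92 / 12 = $946.16
Required reserve = 2 × $946.16 = $1,892.32
Excess over cushion: $2,227.99 − $1,892.32 = $335.67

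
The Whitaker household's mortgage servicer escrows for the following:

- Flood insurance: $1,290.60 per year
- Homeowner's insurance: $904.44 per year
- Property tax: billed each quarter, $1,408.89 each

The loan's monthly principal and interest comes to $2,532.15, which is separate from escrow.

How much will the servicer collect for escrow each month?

$652.55

Flood insurance — $1,290.60 annually
Homeowner's insurance — $904.44 annually
Property tax — $1,408.89 × 4 = $5,635.56 annually
Yearly total = $7,830.60
Monthly = $7,830.60 ÷ 12 = $652.55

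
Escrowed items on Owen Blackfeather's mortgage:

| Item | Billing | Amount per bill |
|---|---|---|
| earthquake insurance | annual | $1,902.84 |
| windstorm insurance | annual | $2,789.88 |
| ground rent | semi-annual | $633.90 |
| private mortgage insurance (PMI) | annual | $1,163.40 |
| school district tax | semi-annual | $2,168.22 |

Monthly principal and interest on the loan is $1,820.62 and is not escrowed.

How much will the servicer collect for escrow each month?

Earthquake insurance = $1,902.84 annually
Windstorm insurance = $2,789.88 annually
Ground rent = $633.90 × 2 = $1,267.80 annually
Private mortgage insurance (PMI) = $1,163.40 annually
School district tax = $2,168.22 × 2 = $4,336.44 annually
Total annual escrow = $1,902.84 + $2,789.88 + $1,267.80 + $1,163.40 + $4,336.44 = $11,460.36
Base monthly escrow = $11,460.36 ÷ 12 = $955.03

$955.03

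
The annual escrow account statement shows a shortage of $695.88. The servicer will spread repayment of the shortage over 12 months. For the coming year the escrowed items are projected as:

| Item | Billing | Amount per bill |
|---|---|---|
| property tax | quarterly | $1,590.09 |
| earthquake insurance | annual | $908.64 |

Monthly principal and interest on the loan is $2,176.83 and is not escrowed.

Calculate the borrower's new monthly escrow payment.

$663.74

Property tax — $1,590.09 × 4 = $6,360.36 per year
Earthquake insurance — $908.64 per year
Total per year = $6,360.36 + $908.64 = $7,269.00
Base monthly escrow = $7,269.00 ÷ 12 = $605.75
Shortage per month = $695.88 / 12 = $57.99
New monthly escrow = $605.75 + $57.99 = $663.74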